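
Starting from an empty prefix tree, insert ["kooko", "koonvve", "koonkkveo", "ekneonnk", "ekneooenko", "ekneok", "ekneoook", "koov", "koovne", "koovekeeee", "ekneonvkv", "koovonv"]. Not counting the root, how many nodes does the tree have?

45

Insert word by word; a character creates a node only if that edge doesn't already exist:
  "kooko" → 5 new (k, o, o, k, o)
  "koonvve" → prefix "koo" already present; 4 new (n, v, v, e)
  "koonkkveo" → prefix "koon" already present; 5 new (k, k, v, e, o)
  "ekneonnk" → 8 new (e, k, n, e, o, n, n, k)
  "ekneooenko" → prefix "ekneo" already present; 5 new (o, e, n, k, o)
  "ekneok" → prefix "ekneo" already present; 1 new (k)
  "ekneoook" → prefix "ekneoo" already present; 2 new (o, k)
  "koov" → prefix "koo" already present; 1 new (v)
  "koovne" → prefix "koov" already present; 2 new (n, e)
  "koovekeeee" → prefix "koov" already present; 6 new (e, k, e, e, e, e)
  "ekneonvkv" → prefix "ekneon" already present; 3 new (v, k, v)
  "koovonv" → prefix "koov" already present; 3 new (o, n, v)
Total nodes = 5 + 4 + 5 + 8 + 5 + 1 + 2 + 1 + 2 + 6 + 3 + 3 = 45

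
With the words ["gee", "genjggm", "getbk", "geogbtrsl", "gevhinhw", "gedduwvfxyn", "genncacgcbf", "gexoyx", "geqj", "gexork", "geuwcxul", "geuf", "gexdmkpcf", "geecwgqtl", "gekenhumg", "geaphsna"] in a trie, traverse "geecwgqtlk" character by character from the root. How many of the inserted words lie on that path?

2

Traverse "geecwgqtlk" character by character; count nodes along the way that are marked as word ends.
Prefixes of the query that are stored words: "gee", "geecwgqtl"
Count: 2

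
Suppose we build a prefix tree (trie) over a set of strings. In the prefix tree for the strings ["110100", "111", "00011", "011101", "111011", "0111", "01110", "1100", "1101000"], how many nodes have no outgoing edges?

Leaves are exactly the stored words that no other stored word extends.
Those words: "00011", "011101", "1100", "1101000", "111011"
Leaf count: 5

5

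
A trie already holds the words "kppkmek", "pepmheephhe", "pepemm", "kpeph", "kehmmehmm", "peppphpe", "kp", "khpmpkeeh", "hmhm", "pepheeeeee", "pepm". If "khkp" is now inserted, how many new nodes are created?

2

The longest prefix of "khkp" already in the trie is "kh" (length 2).
New nodes needed: |"khkp"| − 2 = 4 − 2 = 2.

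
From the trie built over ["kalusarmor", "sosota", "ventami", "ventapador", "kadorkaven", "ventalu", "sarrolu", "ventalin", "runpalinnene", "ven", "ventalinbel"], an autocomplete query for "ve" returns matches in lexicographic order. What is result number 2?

ventalin

Filter for "ve…" and sort: "ven", "ventalin", "ventalinbel", "ventalu", "ventami", "ventapador"
Position 2: ventalin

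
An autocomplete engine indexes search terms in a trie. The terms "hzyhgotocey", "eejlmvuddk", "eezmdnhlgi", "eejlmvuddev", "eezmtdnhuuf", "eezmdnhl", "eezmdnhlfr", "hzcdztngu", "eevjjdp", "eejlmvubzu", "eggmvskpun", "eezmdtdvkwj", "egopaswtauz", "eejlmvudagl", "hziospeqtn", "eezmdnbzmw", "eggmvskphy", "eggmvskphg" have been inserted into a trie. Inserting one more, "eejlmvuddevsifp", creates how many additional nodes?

4

Walking "eejlmvuddevsifp" from the root, the first 11 characters ("eejlmvuddev") follow existing edges; "s" is the first miss.
Each of the 4 remaining characters creates one node.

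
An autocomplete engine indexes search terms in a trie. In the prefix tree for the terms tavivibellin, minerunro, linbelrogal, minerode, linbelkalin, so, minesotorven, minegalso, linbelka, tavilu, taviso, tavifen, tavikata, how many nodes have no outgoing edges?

12

Leaves are exactly the stored words that no other stored word extends.
Those words: "linbelkalin", "linbelrogal", "minegalso", "minerode", "minerunro", "minesotorven", "so", "tavifen", "tavikata", "tavilu", "taviso", "tavivibellin"
Leaf count: 12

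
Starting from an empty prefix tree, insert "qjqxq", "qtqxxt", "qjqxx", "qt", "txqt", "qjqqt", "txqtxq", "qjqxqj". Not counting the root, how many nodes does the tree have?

20

For each word, the new-node count is its length minus the longest prefix already in the trie:
  "qjqxq" → 5 new (q, j, q, x, q)
  "qtqxxt" → prefix "q" already present; 5 new (t, q, x, x, t)
  "qjqxx" → prefix "qjqx" already present; 1 new (x)
  "qt" → prefix "qt" already present; 0 new (none)
  "txqt" → 4 new (t, x, q, t)
  "qjqqt" → prefix "qjq" already present; 2 new (q, t)
  "txqtxq" → prefix "txqt" already present; 2 new (x, q)
  "qjqxqj" → prefix "qjqxq" already present; 1 new (j)
Total nodes = 5 + 5 + 1 + 0 + 4 + 2 + 2 + 1 = 20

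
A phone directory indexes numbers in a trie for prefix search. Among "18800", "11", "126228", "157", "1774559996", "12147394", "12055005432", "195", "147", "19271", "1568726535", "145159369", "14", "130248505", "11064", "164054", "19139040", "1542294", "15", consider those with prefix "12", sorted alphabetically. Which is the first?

12055005432

Words with prefix "12", in lexicographic order: "12055005432", "12147394", "126228"
Position 1: 12055005432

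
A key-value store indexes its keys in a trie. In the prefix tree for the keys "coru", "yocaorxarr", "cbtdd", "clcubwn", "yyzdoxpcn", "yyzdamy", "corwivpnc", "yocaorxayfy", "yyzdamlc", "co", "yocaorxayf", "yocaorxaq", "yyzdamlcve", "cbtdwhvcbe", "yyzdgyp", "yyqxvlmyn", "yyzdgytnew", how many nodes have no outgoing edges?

A leaf is a node with no children — equivalently, the end of a word that is not a proper prefix of any other stored word.
Those words: "cbtdd", "cbtdwhvcbe", "clcubwn", "coru", "corwivpnc", "yocaorxaq", "yocaorxarr", "yocaorxayfy", "yyqxvlmyn", "yyzdamlcve", "yyzdamy", "yyzdgyp", "yyzdgytnew", "yyzdoxpcn"
Leaf count: 14

14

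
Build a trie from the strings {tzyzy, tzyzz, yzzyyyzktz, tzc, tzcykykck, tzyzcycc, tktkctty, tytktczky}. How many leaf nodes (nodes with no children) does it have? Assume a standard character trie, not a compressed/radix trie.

Leaves are exactly the stored words that no other stored word extends.
Those words: "tktkctty", "tytktczky", "tzcykykck", "tzyzcycc", "tzyzy", "tzyzz", "yzzyyyzktz"
Leaf count: 7

7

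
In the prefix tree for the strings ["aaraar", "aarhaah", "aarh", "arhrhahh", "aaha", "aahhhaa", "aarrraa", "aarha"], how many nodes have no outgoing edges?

6

Leaves are exactly the stored words that no other stored word extends.
Those words: "aaha", "aahhhaa", "aaraar", "aarhaah", "aarrraa", "arhrhahh"
Leaf count: 6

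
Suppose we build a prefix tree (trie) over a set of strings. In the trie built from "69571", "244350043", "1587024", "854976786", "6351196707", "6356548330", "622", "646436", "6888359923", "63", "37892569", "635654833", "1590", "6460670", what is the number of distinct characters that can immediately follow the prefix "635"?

Walk "635" from the root, arriving at one node.
Characters that immediately follow "635" among the stored strings: {1, 6}.
That node has 2 child edges.

2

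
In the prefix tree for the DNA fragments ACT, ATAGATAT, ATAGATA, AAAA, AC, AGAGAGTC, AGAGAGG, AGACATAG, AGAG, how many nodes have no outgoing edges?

6

Leaves are exactly the stored words that no other stored word extends.
Those words: "AAAA", "ACT", "AGACATAG", "AGAGAGG", "AGAGAGTC", "ATAGATAT"
Leaf count: 6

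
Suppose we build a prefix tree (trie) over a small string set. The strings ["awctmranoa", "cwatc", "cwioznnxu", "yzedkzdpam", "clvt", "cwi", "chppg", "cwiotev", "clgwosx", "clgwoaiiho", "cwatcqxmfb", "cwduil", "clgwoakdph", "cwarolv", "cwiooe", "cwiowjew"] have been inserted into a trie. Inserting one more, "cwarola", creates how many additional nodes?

1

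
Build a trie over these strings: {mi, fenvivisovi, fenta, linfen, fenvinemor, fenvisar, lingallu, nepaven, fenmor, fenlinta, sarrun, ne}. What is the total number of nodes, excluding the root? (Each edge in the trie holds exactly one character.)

Count nodes per top-level branch (shared prefixes stored once):
  'f'-branch (fenlinta, fenmor, fenta, fenvinemor, fenvisar, fenvivisovi): 29 nodes
  'l'-branch (linfen, lingallu): 11 nodes
  'm'-branch (mi): 2 nodes
  'n'-branch (ne, nepaven): 7 nodes
  's'-branch (sarrun): 6 nodes
Sum: 55

55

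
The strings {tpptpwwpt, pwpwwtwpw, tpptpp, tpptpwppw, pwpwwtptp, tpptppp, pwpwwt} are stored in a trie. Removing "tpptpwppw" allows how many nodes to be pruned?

After clearing the end-marker at "tpptpwppw", prune upward until reaching a node still needed by another word.
The suffix "ppw" (3 nodes) is used only by "tpptpwppw"; the node for "tpptpw" still has the child "w", so pruning stops there.
Nodes removed: 3

3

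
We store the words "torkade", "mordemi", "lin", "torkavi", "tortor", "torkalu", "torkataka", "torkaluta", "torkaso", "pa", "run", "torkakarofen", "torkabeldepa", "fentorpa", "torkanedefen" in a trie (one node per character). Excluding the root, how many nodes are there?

Trace insertions, counting only characters that open a new branch:
  "torkade" → 7 new (t, o, r, k, a, d, e)
  "mordemi" → 7 new (m, o, r, d, e, m, i)
  "lin" → 3 new (l, i, n)
  "torkavi" → prefix "torka" already present; 2 new (v, i)
  "tortor" → prefix "tor" already present; 3 new (t, o, r)
  "torkalu" → prefix "torka" already present; 2 new (l, u)
  "torkataka" → prefix "torka" already present; 4 new (t, a, k, a)
  "torkaluta" → prefix "torkalu" already present; 2 new (t, a)
  "torkaso" → prefix "torka" already present; 2 new (s, o)
  "pa" → 2 new (p, a)
  "run" → 3 new (r, u, n)
  "torkakarofen" → prefix "torka" already present; 7 new (k, a, r, o, f, e, n)
  "torkabeldepa" → prefix "torka" already present; 7 new (b, e, l, d, e, p, a)
  "fentorpa" → 8 new (f, e, n, t, o, r, p, a)
  "torkanedefen" → prefix "torka" already present; 7 new (n, e, d, e, f, e, n)
Total nodes = 7 + 7 + 3 + 2 + 3 + 2 + 4 + 2 + 2 + 2 + 3 + 7 + 7 + 8 + 7 = 66

66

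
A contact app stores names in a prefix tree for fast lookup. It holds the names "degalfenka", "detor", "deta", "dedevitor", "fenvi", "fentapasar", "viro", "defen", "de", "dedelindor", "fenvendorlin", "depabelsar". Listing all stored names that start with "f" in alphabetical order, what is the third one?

Filter for "f…" and sort: "fentapasar", "fenvendorlin", "fenvi"
The 3rd is fenvi.

fenvi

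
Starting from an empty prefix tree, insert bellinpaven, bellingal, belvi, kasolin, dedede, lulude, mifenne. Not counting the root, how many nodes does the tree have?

Trace insertions, counting only characters that open a new branch:
  "bellinpaven" → 11 new (b, e, l, l, i, n, p, a, v, e, n)
  "bellingal" → prefix "bellin" already present; 3 new (g, a, l)
  "belvi" → prefix "bel" already present; 2 new (v, i)
  "kasolin" → 7 new (k, a, s, o, l, i, n)
  "dedede" → 6 new (d, e, d, e, d, e)
  "lulude" → 6 new (l, u, l, u, d, e)
  "mifenne" → 7 new (m, i, f, e, n, n, e)
Total nodes = 11 + 3 + 2 + 7 + 6 + 6 + 7 = 42

42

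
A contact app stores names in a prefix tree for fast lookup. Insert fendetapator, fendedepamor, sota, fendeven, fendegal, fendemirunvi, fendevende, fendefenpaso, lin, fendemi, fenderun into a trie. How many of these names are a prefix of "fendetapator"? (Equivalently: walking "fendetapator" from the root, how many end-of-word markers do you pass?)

Traverse "fendetapator" character by character; count nodes along the way that are marked as word ends.
Prefixes of the query that are stored words: "fendetapator"
Count: 1

1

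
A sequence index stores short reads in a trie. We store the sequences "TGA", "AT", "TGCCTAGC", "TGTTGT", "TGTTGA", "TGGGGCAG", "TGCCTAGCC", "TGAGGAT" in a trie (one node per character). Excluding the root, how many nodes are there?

For each word, the new-node count is its length minus the longest prefix already in the trie:
  "TGA" → 3 new (T, G, A)
  "AT" → 2 new (A, T)
  "TGCCTAGC" → prefix "TG" already present; 6 new (C, C, T, A, G, C)
  "TGTTGT" → prefix "TG" already present; 4 new (T, T, G, T)
  "TGTTGA" → prefix "TGTTG" already present; 1 new (A)
  "TGGGGCAG" → prefix "TG" already present; 6 new (G, G, G, C, A, G)
  "TGCCTAGCC" → prefix "TGCCTAGC" already present; 1 new (C)
  "TGAGGAT" → prefix "TGA" already present; 4 new (G, G, A, T)
Total nodes = 3 + 2 + 6 + 4 + 1 + 6 + 1 + 4 = 27

27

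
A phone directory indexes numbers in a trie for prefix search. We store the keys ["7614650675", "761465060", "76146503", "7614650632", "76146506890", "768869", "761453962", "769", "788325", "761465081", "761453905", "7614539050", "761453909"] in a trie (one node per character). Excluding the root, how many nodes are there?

38

For each word, the new-node count is its length minus the longest prefix already in the trie:
  "7614650675" → 10 new (7, 6, 1, 4, 6, 5, 0, 6, 7, 5)
  "761465060" → prefix "76146506" already present; 1 new (0)
  "76146503" → prefix "7614650" already present; 1 new (3)
  "7614650632" → prefix "76146506" already present; 2 new (3, 2)
  "76146506890" → prefix "76146506" already present; 3 new (8, 9, 0)
  "768869" → prefix "76" already present; 4 new (8, 8, 6, 9)
  "761453962" → prefix "7614" already present; 5 new (5, 3, 9, 6, 2)
  "769" → prefix "76" already present; 1 new (9)
  "788325" → prefix "7" already present; 5 new (8, 8, 3, 2, 5)
  "761465081" → prefix "7614650" already present; 2 new (8, 1)
  "761453905" → prefix "7614539" already present; 2 new (0, 5)
  "7614539050" → prefix "761453905" already present; 1 new (0)
  "761453909" → prefix "76145390" already present; 1 new (9)
Total nodes = 10 + 1 + 1 + 2 + 3 + 4 + 5 + 1 + 5 + 2 + 2 + 1 + 1 = 38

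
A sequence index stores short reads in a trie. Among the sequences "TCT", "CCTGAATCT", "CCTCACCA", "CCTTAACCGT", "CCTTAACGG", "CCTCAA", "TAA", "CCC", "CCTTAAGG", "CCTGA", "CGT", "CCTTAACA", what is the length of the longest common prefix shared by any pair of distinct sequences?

Look for the deepest trie node that still has at least two words in its subtree.
e.g. "CCTTAACA" and "CCTTAACCGT" share the prefix "CCTTAAC" of length 7; no pair shares a longer one.
Longest shared-prefix length: 7

7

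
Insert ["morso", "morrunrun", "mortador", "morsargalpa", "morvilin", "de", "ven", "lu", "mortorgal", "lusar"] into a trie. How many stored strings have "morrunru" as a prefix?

Walk to "morrunru"; the words in its subtree are exactly those with that prefix.
Matches: "morrunrun"
Count: 1

1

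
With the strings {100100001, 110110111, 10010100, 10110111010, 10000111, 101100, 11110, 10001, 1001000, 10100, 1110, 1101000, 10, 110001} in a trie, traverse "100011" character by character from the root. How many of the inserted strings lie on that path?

Traverse "100011" character by character; count nodes along the way that are marked as word ends.
Prefixes of the query that are stored words: "10", "10001"
Count: 2

2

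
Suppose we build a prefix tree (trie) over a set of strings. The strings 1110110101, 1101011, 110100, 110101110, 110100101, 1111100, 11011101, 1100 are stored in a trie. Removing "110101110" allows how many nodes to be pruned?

A node on "110101110"'s path can go only if nothing else ends at it or branches off below it.
The suffix "10" (2 nodes) is used only by "110101110"; "1101011" is itself a stored word, so pruning stops there.
Nodes removed: 2

2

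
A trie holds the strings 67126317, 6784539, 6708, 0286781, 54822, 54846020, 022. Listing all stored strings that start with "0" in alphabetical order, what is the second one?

Filter for "0…" and sort: "022", "0286781"
The 2nd is 0286781.

0286781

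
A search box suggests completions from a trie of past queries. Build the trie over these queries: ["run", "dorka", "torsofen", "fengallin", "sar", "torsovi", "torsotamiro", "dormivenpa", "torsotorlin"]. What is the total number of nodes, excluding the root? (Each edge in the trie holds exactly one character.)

Trace insertions, counting only characters that open a new branch:
  "run" → 3 new (r, u, n)
  "dorka" → 5 new (d, o, r, k, a)
  "torsofen" → 8 new (t, o, r, s, o, f, e, n)
  "fengallin" → 9 new (f, e, n, g, a, l, l, i, n)
  "sar" → 3 new (s, a, r)
  "torsovi" → prefix "torso" already present; 2 new (v, i)
  "torsotamiro" → prefix "torso" already present; 6 new (t, a, m, i, r, o)
  "dormivenpa" → prefix "dor" already present; 7 new (m, i, v, e, n, p, a)
  "torsotorlin" → prefix "torsot" already present; 5 new (o, r, l, i, n)
Total nodes = 3 + 5 + 8 + 9 + 3 + 2 + 6 + 7 + 5 = 48

48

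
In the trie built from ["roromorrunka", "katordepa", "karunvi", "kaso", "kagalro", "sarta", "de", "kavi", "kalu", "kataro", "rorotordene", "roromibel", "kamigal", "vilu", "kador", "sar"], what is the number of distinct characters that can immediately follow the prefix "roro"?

Follow the path "roro" to its node, then look at its outgoing edges.
Characters that immediately follow "roro" among the stored strings: {m, t}.
That node has 2 child edges.

2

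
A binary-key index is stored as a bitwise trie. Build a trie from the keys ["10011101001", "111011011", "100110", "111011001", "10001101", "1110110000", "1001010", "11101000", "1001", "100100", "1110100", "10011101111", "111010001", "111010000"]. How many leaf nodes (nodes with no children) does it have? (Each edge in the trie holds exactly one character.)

11

A leaf is a node with no children — equivalently, the end of a word that is not a proper prefix of any other stored word.
Those words: "10001101", "100100", "1001010", "100110", "10011101001", "10011101111", "111010000", "111010001", "1110110000", "111011001", "111011011"
Leaf count: 11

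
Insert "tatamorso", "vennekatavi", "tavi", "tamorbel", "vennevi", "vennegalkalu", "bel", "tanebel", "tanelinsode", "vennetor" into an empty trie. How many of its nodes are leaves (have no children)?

10

Leaves are exactly the stored words that no other stored word extends.
Those words: "bel", "tamorbel", "tanebel", "tanelinsode", "tatamorso", "tavi", "vennegalkalu", "vennekatavi", "vennetor", "vennevi"
Leaf count: 10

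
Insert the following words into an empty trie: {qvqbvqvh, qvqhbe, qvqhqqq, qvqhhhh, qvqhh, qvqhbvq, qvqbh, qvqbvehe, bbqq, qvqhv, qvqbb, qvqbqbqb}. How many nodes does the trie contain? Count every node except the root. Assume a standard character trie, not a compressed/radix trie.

33

Insert word by word; a character creates a node only if that edge doesn't already exist:
  "qvqbvqvh" → 8 new (q, v, q, b, v, q, v, h)
  "qvqhbe" → prefix "qvq" already present; 3 new (h, b, e)
  "qvqhqqq" → prefix "qvqh" already present; 3 new (q, q, q)
  "qvqhhhh" → prefix "qvqh" already present; 3 new (h, h, h)
  "qvqhh" → prefix "qvqhh" already present; 0 new (none)
  "qvqhbvq" → prefix "qvqhb" already present; 2 new (v, q)
  "qvqbh" → prefix "qvqb" already present; 1 new (h)
  "qvqbvehe" → prefix "qvqbv" already present; 3 new (e, h, e)
  "bbqq" → 4 new (b, b, q, q)
  "qvqhv" → prefix "qvqh" already present; 1 new (v)
  "qvqbb" → prefix "qvqb" already present; 1 new (b)
  "qvqbqbqb" → prefix "qvqb" already present; 4 new (q, b, q, b)
Total nodes = 8 + 3 + 3 + 3 + 0 + 2 + 1 + 3 + 4 + 1 + 1 + 4 = 33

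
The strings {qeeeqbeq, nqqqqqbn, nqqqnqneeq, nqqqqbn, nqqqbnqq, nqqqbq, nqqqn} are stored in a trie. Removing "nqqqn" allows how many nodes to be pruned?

0

Walk "nqqqn" from the leaf back toward the root, removing each node that no remaining word uses.
Every node on "nqqqn" is still needed (e.g. by "nqqqnqneeq"), so nothing is freed.
Nodes removed: 0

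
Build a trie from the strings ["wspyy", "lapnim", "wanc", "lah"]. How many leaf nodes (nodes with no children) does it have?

Leaves are exactly the stored words that no other stored word extends.
Those words: "lah", "lapnim", "wanc", "wspyy"
Leaf count: 4

4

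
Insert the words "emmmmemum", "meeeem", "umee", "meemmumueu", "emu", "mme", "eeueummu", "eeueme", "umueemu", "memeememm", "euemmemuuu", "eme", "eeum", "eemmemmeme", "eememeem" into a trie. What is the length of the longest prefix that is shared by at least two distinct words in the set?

4

Look for the deepest trie node that still has at least two words in its subtree.
e.g. "eeueme" and "eeueummu" share the prefix "eeue" of length 4; no pair shares a longer one.
Longest shared-prefix length: 4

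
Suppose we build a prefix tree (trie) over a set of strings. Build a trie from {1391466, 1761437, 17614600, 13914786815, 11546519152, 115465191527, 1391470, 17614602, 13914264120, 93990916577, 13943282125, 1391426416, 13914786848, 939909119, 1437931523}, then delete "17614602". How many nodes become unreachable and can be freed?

1

After clearing the end-marker at "17614602", prune upward until reaching a node still needed by another word.
The suffix "2" (1 node) is used only by "17614602"; the node for "1761460" still has the child "0", so pruning stops there.
Nodes removed: 1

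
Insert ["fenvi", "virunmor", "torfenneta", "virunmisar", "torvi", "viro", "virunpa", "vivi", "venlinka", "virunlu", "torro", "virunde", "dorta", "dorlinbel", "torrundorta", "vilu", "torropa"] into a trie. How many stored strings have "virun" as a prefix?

5

Traverse to the node for "virun", then collect every word in that subtree.
Matches: "virunde", "virunlu", "virunmisar", "virunmor", "virunpa"
Count: 5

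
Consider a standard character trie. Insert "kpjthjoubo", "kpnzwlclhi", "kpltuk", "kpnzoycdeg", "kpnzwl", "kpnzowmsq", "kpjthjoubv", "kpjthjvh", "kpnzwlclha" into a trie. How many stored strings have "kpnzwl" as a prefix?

3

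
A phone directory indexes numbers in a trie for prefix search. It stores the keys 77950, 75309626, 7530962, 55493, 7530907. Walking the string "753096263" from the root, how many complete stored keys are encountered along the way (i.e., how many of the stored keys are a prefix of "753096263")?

2

Walk "753096263" from the root; an end-of-word marker is hit whenever a stored word is a prefix of "753096263".
Prefixes of the query that are stored words: "7530962", "75309626"
Count: 2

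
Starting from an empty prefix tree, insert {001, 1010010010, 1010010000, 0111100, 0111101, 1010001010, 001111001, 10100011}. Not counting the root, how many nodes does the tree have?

Insert word by word; a character creates a node only if that edge doesn't already exist:
  "001" → 3 new (0, 0, 1)
  "1010010010" → 10 new (1, 0, 1, 0, 0, 1, 0, 0, 1, 0)
  "1010010000" → prefix "10100100" already present; 2 new (0, 0)
  "0111100" → prefix "0" already present; 6 new (1, 1, 1, 1, 0, 0)
  "0111101" → prefix "011110" already present; 1 new (1)
  "1010001010" → prefix "10100" already present; 5 new (0, 1, 0, 1, 0)
  "001111001" → prefix "001" already present; 6 new (1, 1, 1, 0, 0, 1)
  "10100011" → prefix "1010001" already present; 1 new (1)
Total nodes = 3 + 10 + 2 + 6 + 1 + 5 + 6 + 1 = 34

34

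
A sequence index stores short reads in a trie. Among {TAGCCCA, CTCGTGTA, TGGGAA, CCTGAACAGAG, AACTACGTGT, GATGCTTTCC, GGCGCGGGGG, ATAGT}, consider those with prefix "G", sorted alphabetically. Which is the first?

GATGCTTTCC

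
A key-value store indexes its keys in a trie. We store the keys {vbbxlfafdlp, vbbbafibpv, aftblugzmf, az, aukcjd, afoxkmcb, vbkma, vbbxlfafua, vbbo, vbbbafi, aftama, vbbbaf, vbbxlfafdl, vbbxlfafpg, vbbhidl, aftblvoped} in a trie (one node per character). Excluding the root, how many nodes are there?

60

Insert word by word; a character creates a node only if that edge doesn't already exist:
  "vbbxlfafdlp" → 11 new (v, b, b, x, l, f, a, f, d, l, p)
  "vbbbafibpv" → prefix "vbb" already present; 7 new (b, a, f, i, b, p, v)
  "aftblugzmf" → 10 new (a, f, t, b, l, u, g, z, m, f)
  "az" → prefix "a" already present; 1 new (z)
  "aukcjd" → prefix "a" already present; 5 new (u, k, c, j, d)
  "afoxkmcb" → prefix "af" already present; 6 new (o, x, k, m, c, b)
  "vbkma" → prefix "vb" already present; 3 new (k, m, a)
  "vbbxlfafua" → prefix "vbbxlfaf" already present; 2 new (u, a)
  "vbbo" → prefix "vbb" already present; 1 new (o)
  "vbbbafi" → prefix "vbbbafi" already present; 0 new (none)
  "aftama" → prefix "aft" already present; 3 new (a, m, a)
  "vbbbaf" → prefix "vbbbaf" already present; 0 new (none)
  "vbbxlfafdl" → prefix "vbbxlfafdl" already present; 0 new (none)
  "vbbxlfafpg" → prefix "vbbxlfaf" already present; 2 new (p, g)
  "vbbhidl" → prefix "vbb" already present; 4 new (h, i, d, l)
  "aftblvoped" → prefix "aftbl" already present; 5 new (v, o, p, e, d)
Total nodes = 11 + 7 + 10 + 1 + 5 + 6 + 3 + 2 + 1 + 0 + 3 + 0 + 0 + 2 + 4 + 5 = 60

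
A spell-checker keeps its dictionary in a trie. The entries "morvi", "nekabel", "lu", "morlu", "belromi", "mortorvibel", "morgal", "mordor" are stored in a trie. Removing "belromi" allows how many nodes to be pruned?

After clearing the end-marker at "belromi", prune upward until reaching a node still needed by another word.
No other word shares any prefix with "belromi", so all 7 of its nodes go.
Nodes removed: 7

7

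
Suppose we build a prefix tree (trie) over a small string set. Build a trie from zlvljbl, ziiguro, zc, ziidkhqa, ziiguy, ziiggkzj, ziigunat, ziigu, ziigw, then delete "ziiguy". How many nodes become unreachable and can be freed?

Walk "ziiguy" from the leaf back toward the root, removing each node that no remaining word uses.
The suffix "y" (1 node) is used only by "ziiguy"; the node for "ziigu" still has the child "r", so pruning stops there.
Nodes removed: 1

1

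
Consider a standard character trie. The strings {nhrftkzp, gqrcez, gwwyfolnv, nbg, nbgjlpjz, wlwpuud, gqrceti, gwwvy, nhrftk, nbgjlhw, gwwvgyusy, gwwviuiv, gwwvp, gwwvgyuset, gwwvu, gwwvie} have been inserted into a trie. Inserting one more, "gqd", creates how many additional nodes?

1

"gq" is already a path in the trie; the remaining "d" must be added.
Each of the 1 remaining characters creates one node.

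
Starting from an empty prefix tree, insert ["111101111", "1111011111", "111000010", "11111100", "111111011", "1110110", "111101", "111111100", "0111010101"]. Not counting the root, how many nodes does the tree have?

Trie structure (* marks end of a word):
(root)
├─ 0
│  └─ 1
│     └─ 1
│        └─ 1
│           └─ 0
│              └─ 1
│                 └─ 0
│                    └─ 1
│                       └─ 0
│                          └─ 1 *
└─ 1
   └─ 1
      └─ 1
         ├─ 0
         │  ├─ 0
         │  │  └─ 0
         │  │     └─ 0
         │  │        └─ 1
         │  │           └─ 0 *
         │  └─ 1
         │     └─ 1
         │        └─ 0 *
         └─ 1
            ├─ 0
            │  └─ 1 *
            │     └─ 1
            │        └─ 1
            │           └─ 1 *
            │              └─ 1 *
            └─ 1
               └─ 1
                  ├─ 0
                  │  ├─ 0 *
                  │  └─ 1
                  │     └─ 1 *
                  └─ 1
                     └─ 0
                        └─ 0 *
Counting every labelled node above: 38.

38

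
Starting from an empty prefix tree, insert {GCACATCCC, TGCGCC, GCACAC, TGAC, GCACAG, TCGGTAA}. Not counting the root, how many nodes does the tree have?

For each word, the new-node count is its length minus the longest prefix already in the trie:
  "GCACATCCC" → 9 new (G, C, A, C, A, T, C, C, C)
  "TGCGCC" → 6 new (T, G, C, G, C, C)
  "GCACAC" → prefix "GCACA" already present; 1 new (C)
  "TGAC" → prefix "TG" already present; 2 new (A, C)
  "GCACAG" → prefix "GCACA" already present; 1 new (G)
  "TCGGTAA" → prefix "T" already present; 6 new (C, G, G, T, A, A)
Total nodes = 9 + 6 + 1 + 2 + 1 + 6 = 25

25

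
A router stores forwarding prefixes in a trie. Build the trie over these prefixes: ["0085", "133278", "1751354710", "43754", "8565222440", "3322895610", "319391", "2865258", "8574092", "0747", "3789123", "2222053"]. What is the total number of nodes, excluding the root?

Insert word by word; a character creates a node only if that edge doesn't already exist:
  "0085" → 4 new (0, 0, 8, 5)
  "133278" → 6 new (1, 3, 3, 2, 7, 8)
  "1751354710" → prefix "1" already present; 9 new (7, 5, 1, 3, 5, 4, 7, 1, 0)
  "43754" → 5 new (4, 3, 7, 5, 4)
  "8565222440" → 10 new (8, 5, 6, 5, 2, 2, 2, 4, 4, 0)
  "3322895610" → 10 new (3, 3, 2, 2, 8, 9, 5, 6, 1, 0)
  "319391" → prefix "3" already present; 5 new (1, 9, 3, 9, 1)
  "2865258" → 7 new (2, 8, 6, 5, 2, 5, 8)
  "8574092" → prefix "85" already present; 5 new (7, 4, 0, 9, 2)
  "0747" → prefix "0" already present; 3 new (7, 4, 7)
  "3789123" → prefix "3" already present; 6 new (7, 8, 9, 1, 2, 3)
  "2222053" → prefix "2" already present; 6 new (2, 2, 2, 0, 5, 3)
Total nodes = 4 + 6 + 9 + 5 + 10 + 10 + 5 + 7 + 5 + 3 + 6 + 6 = 76

76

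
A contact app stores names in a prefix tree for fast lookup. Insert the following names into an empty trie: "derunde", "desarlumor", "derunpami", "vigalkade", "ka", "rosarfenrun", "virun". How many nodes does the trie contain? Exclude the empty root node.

For each word, the new-node count is its length minus the longest prefix already in the trie:
  "derunde" → 7 new (d, e, r, u, n, d, e)
  "desarlumor" → prefix "de" already present; 8 new (s, a, r, l, u, m, o, r)
  "derunpami" → prefix "derun" already present; 4 new (p, a, m, i)
  "vigalkade" → 9 new (v, i, g, a, l, k, a, d, e)
  "ka" → 2 new (k, a)
  "rosarfenrun" → 11 new (r, o, s, a, r, f, e, n, r, u, n)
  "virun" → prefix "vi" already present; 3 new (r, u, n)
Total nodes = 7 + 8 + 4 + 9 + 2 + 11 + 3 = 44

44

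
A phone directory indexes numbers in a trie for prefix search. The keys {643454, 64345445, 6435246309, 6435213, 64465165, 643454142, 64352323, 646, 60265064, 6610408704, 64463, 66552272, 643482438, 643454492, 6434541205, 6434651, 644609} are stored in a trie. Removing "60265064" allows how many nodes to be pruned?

Walk "60265064" from the leaf back toward the root, removing each node that no remaining word uses.
The suffix "0265064" (7 nodes) is used only by "60265064"; the node for "6" still has the child "4", so pruning stops there.
Nodes removed: 7

7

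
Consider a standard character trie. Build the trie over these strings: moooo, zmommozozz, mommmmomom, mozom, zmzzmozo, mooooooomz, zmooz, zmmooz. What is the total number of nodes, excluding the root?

43

Trace insertions, counting only characters that open a new branch:
  "moooo" → 5 new (m, o, o, o, o)
  "zmommozozz" → 10 new (z, m, o, m, m, o, z, o, z, z)
  "mommmmomom" → prefix "mo" already present; 8 new (m, m, m, m, o, m, o, m)
  "mozom" → prefix "mo" already present; 3 new (z, o, m)
  "zmzzmozo" → prefix "zm" already present; 6 new (z, z, m, o, z, o)
  "mooooooomz" → prefix "moooo" already present; 5 new (o, o, o, m, z)
  "zmooz" → prefix "zmo" already present; 2 new (o, z)
  "zmmooz" → prefix "zm" already present; 4 new (m, o, o, z)
Total nodes = 5 + 10 + 8 + 3 + 6 + 5 + 2 + 4 = 43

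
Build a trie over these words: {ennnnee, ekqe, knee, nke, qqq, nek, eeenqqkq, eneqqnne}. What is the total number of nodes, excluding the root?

35

Insert word by word; a character creates a node only if that edge doesn't already exist:
  "ennnnee" → 7 new (e, n, n, n, n, e, e)
  "ekqe" → prefix "e" already present; 3 new (k, q, e)
  "knee" → 4 new (k, n, e, e)
  "nke" → 3 new (n, k, e)
  "qqq" → 3 new (q, q, q)
  "nek" → prefix "n" already present; 2 new (e, k)
  "eeenqqkq" → prefix "e" already present; 7 new (e, e, n, q, q, k, q)
  "eneqqnne" → prefix "en" already present; 6 new (e, q, q, n, n, e)
Total nodes = 7 + 3 + 4 + 3 + 3 + 2 + 7 + 6 = 35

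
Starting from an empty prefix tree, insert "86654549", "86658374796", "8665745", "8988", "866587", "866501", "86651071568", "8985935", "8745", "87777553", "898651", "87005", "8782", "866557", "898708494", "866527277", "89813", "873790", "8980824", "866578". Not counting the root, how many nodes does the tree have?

76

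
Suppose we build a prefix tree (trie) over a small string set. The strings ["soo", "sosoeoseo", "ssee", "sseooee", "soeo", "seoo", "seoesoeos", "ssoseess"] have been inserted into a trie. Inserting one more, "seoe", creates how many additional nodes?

0

"seoe" is already a full path in the trie; only an end-marker is added.
No new nodes are needed: 0.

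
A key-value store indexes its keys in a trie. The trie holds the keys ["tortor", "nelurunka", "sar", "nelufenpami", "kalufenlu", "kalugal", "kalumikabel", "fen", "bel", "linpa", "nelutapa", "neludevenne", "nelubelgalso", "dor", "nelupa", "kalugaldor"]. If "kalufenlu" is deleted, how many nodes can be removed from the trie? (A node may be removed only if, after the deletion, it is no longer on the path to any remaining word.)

5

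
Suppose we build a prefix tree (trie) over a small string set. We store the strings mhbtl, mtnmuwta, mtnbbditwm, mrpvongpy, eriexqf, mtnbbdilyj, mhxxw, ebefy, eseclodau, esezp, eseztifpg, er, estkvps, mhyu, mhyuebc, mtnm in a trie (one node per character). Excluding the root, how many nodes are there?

69

For each word, the new-node count is its length minus the longest prefix already in the trie:
  "mhbtl" → 5 new (m, h, b, t, l)
  "mtnmuwta" → prefix "m" already present; 7 new (t, n, m, u, w, t, a)
  "mtnbbditwm" → prefix "mtn" already present; 7 new (b, b, d, i, t, w, m)
  "mrpvongpy" → prefix "m" already present; 8 new (r, p, v, o, n, g, p, y)
  "eriexqf" → 7 new (e, r, i, e, x, q, f)
  "mtnbbdilyj" → prefix "mtnbbdi" already present; 3 new (l, y, j)
  "mhxxw" → prefix "mh" already present; 3 new (x, x, w)
  "ebefy" → prefix "e" already present; 4 new (b, e, f, y)
  "eseclodau" → prefix "e" already present; 8 new (s, e, c, l, o, d, a, u)
  "esezp" → prefix "ese" already present; 2 new (z, p)
  "eseztifpg" → prefix "esez" already present; 5 new (t, i, f, p, g)
  "er" → prefix "er" already present; 0 new (none)
  "estkvps" → prefix "es" already present; 5 new (t, k, v, p, s)
  "mhyu" → prefix "mh" already present; 2 new (y, u)
  "mhyuebc" → prefix "mhyu" already present; 3 new (e, b, c)
  "mtnm" → prefix "mtnm" already present; 0 new (none)
Total nodes = 5 + 7 + 7 + 8 + 7 + 3 + 3 + 4 + 8 + 2 + 5 + 0 + 5 + 2 + 3 + 0 = 69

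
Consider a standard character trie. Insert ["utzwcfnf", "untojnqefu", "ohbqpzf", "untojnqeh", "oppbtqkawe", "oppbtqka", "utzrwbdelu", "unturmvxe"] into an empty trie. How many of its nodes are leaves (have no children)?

A leaf is a node with no children — equivalently, the end of a word that is not a proper prefix of any other stored word.
Those words: "ohbqpzf", "oppbtqkawe", "untojnqefu", "untojnqeh", "unturmvxe", "utzrwbdelu", "utzwcfnf"
Leaf count: 7

7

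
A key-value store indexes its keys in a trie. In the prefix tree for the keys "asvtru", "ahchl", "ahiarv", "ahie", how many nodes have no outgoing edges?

4

A leaf is a node with no children — equivalently, the end of a word that is not a proper prefix of any other stored word.
Those words: "ahchl", "ahiarv", "ahie", "asvtru"
Leaf count: 4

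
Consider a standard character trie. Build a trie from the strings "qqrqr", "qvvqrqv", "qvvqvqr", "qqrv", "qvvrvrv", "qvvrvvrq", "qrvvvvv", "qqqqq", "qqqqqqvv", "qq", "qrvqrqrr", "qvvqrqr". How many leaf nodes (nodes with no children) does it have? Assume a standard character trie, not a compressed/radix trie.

10

A leaf is a node with no children — equivalently, the end of a word that is not a proper prefix of any other stored word.
Those words: "qqqqqqvv", "qqrqr", "qqrv", "qrvqrqrr", "qrvvvvv", "qvvqrqr", "qvvqrqv", "qvvqvqr", "qvvrvrv", "qvvrvvrq"
Leaf count: 10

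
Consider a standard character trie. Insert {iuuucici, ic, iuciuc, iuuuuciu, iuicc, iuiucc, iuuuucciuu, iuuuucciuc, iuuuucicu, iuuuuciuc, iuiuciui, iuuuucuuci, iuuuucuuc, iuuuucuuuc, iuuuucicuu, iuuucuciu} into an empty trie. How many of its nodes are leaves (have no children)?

A leaf is a node with no children — equivalently, the end of a word that is not a proper prefix of any other stored word.
Those words: "ic", "iuciuc", "iuicc", "iuiucc", "iuiuciui", "iuuucici", "iuuucuciu", "iuuuucciuc", "iuuuucciuu", "iuuuucicuu", "iuuuuciuc", "iuuuucuuci", "iuuuucuuuc"
Leaf count: 13

13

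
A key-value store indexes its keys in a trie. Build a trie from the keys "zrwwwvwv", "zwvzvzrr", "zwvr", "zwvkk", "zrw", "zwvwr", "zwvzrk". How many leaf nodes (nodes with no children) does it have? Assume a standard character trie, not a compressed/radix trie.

Leaves are exactly the stored words that no other stored word extends.
Those words: "zrwwwvwv", "zwvkk", "zwvr", "zwvwr", "zwvzrk", "zwvzvzrr"
Leaf count: 6

6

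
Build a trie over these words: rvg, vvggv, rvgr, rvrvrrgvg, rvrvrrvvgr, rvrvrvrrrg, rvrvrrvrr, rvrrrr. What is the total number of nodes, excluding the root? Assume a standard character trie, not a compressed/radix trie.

Trie structure (* marks end of a word):
(root)
├─ r
│  └─ v
│     ├─ g *
│     │  └─ r *
│     └─ r
│        ├─ r
│        │  └─ r
│        │     └─ r *
│        └─ v
│           └─ r
│              ├─ r
│              │  ├─ g
│              │  │  └─ v
│              │  │     └─ g *
│              │  └─ v
│              │     ├─ r
│              │     │  └─ r *
│              │     └─ v
│              │        └─ g
│              │           └─ r *
│              └─ v
│                 └─ r
│                    └─ r
│                       └─ r
│                          └─ g *
└─ v
   └─ v
      └─ g
         └─ g
            └─ v *
Counting every labelled node above: 30.

30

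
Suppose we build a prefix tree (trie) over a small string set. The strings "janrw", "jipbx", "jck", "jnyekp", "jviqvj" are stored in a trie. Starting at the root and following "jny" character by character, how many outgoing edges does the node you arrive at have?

1

Follow the path "jny" to its node, then look at its outgoing edges.
Characters that immediately follow "jny" among the stored strings: {e}.
That node has 1 child edge.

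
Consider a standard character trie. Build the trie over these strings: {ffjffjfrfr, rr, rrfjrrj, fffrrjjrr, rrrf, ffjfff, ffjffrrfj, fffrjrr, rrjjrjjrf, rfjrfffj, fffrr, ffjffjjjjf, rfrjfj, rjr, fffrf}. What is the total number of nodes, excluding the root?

59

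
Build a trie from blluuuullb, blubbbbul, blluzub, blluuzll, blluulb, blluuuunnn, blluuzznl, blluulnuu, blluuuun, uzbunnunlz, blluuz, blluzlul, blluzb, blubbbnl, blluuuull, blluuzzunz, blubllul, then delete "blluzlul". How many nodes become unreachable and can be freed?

A node on "blluzlul"'s path can go only if nothing else ends at it or branches off below it.
The suffix "lul" (3 nodes) is used only by "blluzlul"; the node for "blluz" still has the child "u", so pruning stops there.
Nodes removed: 3

3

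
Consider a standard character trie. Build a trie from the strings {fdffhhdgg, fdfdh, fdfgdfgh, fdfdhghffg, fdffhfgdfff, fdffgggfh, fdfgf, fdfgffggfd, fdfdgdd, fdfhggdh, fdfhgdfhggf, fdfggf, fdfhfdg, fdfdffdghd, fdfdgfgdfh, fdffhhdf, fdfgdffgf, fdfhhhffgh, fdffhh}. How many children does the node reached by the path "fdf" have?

Follow the path "fdf" to its node, then look at its outgoing edges.
Characters that immediately follow "fdf" among the stored strings: {d, f, g, h}.
That node has 4 child edges.

4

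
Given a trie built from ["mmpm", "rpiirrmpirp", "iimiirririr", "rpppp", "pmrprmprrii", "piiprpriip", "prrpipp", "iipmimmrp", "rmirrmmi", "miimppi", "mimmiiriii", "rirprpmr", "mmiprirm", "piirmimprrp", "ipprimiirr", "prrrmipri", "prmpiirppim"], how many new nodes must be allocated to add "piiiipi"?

4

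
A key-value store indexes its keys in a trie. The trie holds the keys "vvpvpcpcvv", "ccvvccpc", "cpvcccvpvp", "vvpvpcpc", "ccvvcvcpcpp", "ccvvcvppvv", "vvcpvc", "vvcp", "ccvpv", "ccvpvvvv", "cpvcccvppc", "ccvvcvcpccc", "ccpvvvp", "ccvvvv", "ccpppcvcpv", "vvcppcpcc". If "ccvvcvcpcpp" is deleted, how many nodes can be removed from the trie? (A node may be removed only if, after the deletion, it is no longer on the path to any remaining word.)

2

Walk "ccvvcvcpcpp" from the leaf back toward the root, removing each node that no remaining word uses.
The suffix "pp" (2 nodes) is used only by "ccvvcvcpcpp"; the node for "ccvvcvcpc" still has the child "c", so pruning stops there.
Nodes removed: 2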